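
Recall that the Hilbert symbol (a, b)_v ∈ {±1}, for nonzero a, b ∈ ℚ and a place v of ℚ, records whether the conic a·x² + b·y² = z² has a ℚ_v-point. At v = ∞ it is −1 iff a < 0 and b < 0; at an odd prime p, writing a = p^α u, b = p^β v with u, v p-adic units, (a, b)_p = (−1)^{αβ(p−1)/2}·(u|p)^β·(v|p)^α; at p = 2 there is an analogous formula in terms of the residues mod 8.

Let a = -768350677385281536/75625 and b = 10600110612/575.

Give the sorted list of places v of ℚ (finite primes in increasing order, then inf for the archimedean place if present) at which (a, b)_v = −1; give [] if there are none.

(a, b) ≡ (-651, 851) mod (ℚ^×)²; places V = {2, 3, 5, 7, 11, 13, 23, 31, 37, ∞}.
(a,b)_∞: sgn(-651)=−, sgn(851)=+, so +1.
(a,b)_3: α=5, u≡2; β=2, v≡2 (mod 3); (2|3)=-1, (2|3)=-1; sign (−1)^0·-1^2·-1^5 = -1.
(a,b)_5: α=-4, u≡4; β=-2, v≡4 (mod 5); (4|5)=+1, (4|5)=+1; sign (−1)^0·+1^-2·+1^-4 = +1.
(a,b)_7: α=1, u≡3; β=2, v≡4 (mod 7); (3|7)=-1, (4|7)=+1; sign (−1)^0·-1^2·+1^1 = +1.
(a,b)_31: α=3, u≡4; β=2, v≡18 (mod 31); (4|31)=+1, (18|31)=+1; sign (−1)^0·+1^2·+1^3 = +1.
(a,b)_2: α=16, β=2; u≡5, v≡3 (mod 8); ε(u)ε(v)=0·1, αω(v)=16·1, βω(u)=2·1; sum ≡ 0  ⇒  +1.
(a,b)_37: α=2, u≡29; β=1, v≡20 (mod 37); (29|37)=-1, (20|37)=-1; sign (−1)^0·-1^1·-1^2 = -1.
(a,b)_23: α=0, u≡9; β=-1, v≡5 (mod 23); (9|23)=+1, (5|23)=-1; sign (−1)^0·+1^-1·-1^0 = +1.
(a,b)_11: α=-2, u≡9; β=0, v≡1 (mod 11); (9|11)=+1, (1|11)=+1; sign (−1)^0·+1^0·+1^-2 = +1.
(a,b)_13: α=2, u≡9; β=2, v≡6 (mod 13); (9|13)=+1, (6|13)=-1; sign (−1)^0·+1^2·-1^2 = +1.
|Ram(-651, 851)| = 2, even; anisotropic at {3, 37}.

[3, 37]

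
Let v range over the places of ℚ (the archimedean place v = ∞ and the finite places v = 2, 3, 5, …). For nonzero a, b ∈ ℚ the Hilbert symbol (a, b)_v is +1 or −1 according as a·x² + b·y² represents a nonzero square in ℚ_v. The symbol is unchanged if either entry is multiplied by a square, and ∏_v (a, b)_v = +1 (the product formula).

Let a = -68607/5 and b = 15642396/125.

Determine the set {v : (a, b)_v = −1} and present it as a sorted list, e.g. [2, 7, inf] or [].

(a, b) ≡ (-35, 1995) mod (ℚ^×)²; places V = {2, 3, 5, 7, 11, 19, ∞}.
(a,b)_2: α=0, β=2; u≡5, v≡3 (mod 8); ε(u)ε(v)=0·1, αω(v)=0·1, βω(u)=2·1; sum ≡ 0  ⇒  +1.
(a,b)_7: α=1, u≡4; β=1, v≡3 (mod 7); (4|7)=+1, (3|7)=-1; sign (−1)^1·+1^1·-1^1 = +1.
(a,b)_5: α=-1, u≡3; β=-3, v≡1 (mod 5); (3|5)=-1, (1|5)=+1; sign (−1)^0·-1^-3·+1^-1 = -1.
(a,b)_∞: sgn(-35)=−, sgn(1995)=+, so +1.
(a,b)_11: α=2, u≡1; β=2, v≡1 (mod 11); (1|11)=+1, (1|11)=+1; sign (−1)^0·+1^2·+1^2 = +1.
(a,b)_19: α=0, u≡8; β=1, v≡3 (mod 19); (8|19)=-1, (3|19)=-1; sign (−1)^0·-1^1·-1^0 = -1.
(a,b)_3: α=4, u≡1; β=5, v≡2 (mod 3); (1|3)=+1, (2|3)=-1; sign (−1)^0·+1^5·-1^4 = +1.
(-35, 1995 / ℚ) ramifies at {5, 19}: a division algebra.

[5, 19]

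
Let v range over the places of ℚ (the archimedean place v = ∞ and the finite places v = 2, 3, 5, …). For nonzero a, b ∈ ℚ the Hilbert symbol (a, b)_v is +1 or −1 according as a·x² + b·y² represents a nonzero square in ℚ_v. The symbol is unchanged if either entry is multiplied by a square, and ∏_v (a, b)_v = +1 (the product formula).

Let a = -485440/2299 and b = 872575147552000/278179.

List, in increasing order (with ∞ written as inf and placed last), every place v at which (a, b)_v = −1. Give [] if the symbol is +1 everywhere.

(a, b) ≡ (-144115, 3895) mod (ℚ^×)²; places V = {2, 5, 11, 17, 19, 37, 41, ∞}.
(a,b)_11: α=-2, u≡7; β=-4, v≡3 (mod 11); (7|11)=-1, (3|11)=+1; sign (−1)^0·-1^-4·+1^-2 = +1.
(a,b)_∞: sgn(-144115)=−, sgn(3895)=+, so +1.
(a,b)_2: α=6, β=8; u≡5, v≡7 (mod 8); ε(u)ε(v)=0·1, αω(v)=6·0, βω(u)=8·1; sum ≡ 0  ⇒  +1.
(a,b)_17: α=0, u≡3; β=2, v≡16 (mod 17); (3|17)=-1, (16|17)=+1; sign (−1)^0·-1^2·+1^0 = +1.
(a,b)_41: α=1, u≡3; β=3, v≡30 (mod 41); (3|41)=-1, (30|41)=-1; sign (−1)^0·-1^3·-1^1 = +1.
(a,b)_5: α=1, u≡3; β=3, v≡4 (mod 5); (3|5)=-1, (4|5)=+1; sign (−1)^0·-1^3·+1^1 = -1.
(a,b)_37: α=1, u≡3; β=2, v≡30 (mod 37); (3|37)=+1, (30|37)=+1; sign (−1)^0·+1^2·+1^1 = +1.
(a,b)_19: α=-1, u≡15; β=-1, v≡3 (mod 19); (15|19)=-1, (3|19)=-1; sign (−1)^1·-1^-1·-1^-1 = -1.
Ram(-144115, 3895) = {5, 19}; no ℚ_5-point on the conic.

[5, 19]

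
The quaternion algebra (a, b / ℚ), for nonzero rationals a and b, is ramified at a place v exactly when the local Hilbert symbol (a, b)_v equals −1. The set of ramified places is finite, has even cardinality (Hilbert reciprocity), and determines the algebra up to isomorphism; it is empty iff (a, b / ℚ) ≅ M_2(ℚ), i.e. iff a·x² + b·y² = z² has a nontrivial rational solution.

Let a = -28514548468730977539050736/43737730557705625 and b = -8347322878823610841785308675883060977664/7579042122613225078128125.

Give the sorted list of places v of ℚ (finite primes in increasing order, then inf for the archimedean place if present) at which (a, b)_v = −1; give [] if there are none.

Mod squares: a ≡ -31, b ≡ -76670. Check v ∈ {∞, 2, 3, 5, 7, 11, 13, 17, 29, 31, 41, 47}.
v=7: a=7^-6·(≡1), b=7^-8·(≡1) mod 7; (1|7)=+1, (1|7)=+1; (−1)^{-6·-8·3}·(+1)^-8·(+1)^-6 = +1.
v=11: a=11^6·(≡10), b=11^9·(≡3) mod 11; (10|11)=-1, (3|11)=+1; (−1)^{6·9·5}·(-1)^9·(+1)^6 = -1.
v=47: a=47^4·(≡4), b=47^6·(≡37) mod 47; (4|47)=+1, (37|47)=+1; (−1)^{4·6·23}·(+1)^6·(+1)^4 = +1.
v=2: v_2(a)=4, v_2(b)=13; units ≡ 1, 1 (mod 8); ε·ε+αω+βω = 0·0+4·0+13·0 ≡ 0  ⇒  (a,b)_2 = +1.
v=29: a=29^-6·(≡11), b=29^-10·(≡7) mod 29; (11|29)=-1, (7|29)=+1; (−1)^{-6·-10·14}·(-1)^-10·(+1)^-6 = +1.
v=41: a=41^2·(≡8), b=41^3·(≡39) mod 41; (8|41)=+1, (39|41)=+1; (−1)^{2·3·20}·(+1)^3·(+1)^2 = +1.
v=13: a=13^2·(≡6), b=13^2·(≡4) mod 13; (6|13)=-1, (4|13)=+1; (−1)^{2·2·6}·(-1)^2·(+1)^2 = +1.
v=∞: -31 < 0 and -76670 < 0  ⇒  (a,b)_∞ = -1.
v=5: a=5^-4·(≡1), b=5^-5·(≡1) mod 5; (1|5)=+1, (1|5)=+1; (−1)^{-4·-5·2}·(+1)^-5·(+1)^-4 = +1.
v=17: a=17^2·(≡3), b=17^3·(≡10) mod 17; (3|17)=-1, (10|17)=-1; (−1)^{2·3·8}·(-1)^3·(-1)^2 = -1.
v=3: a=3^4·(≡2), b=3^6·(≡1) mod 3; (2|3)=-1, (1|3)=+1; (−1)^{4·6·1}·(-1)^6·(+1)^4 = +1.
v=31: a=31^1·(≡29), b=31^2·(≡17) mod 31; (29|31)=-1, (17|31)=-1; (−1)^{1·2·15}·(-1)^2·(-1)^1 = -1.
(-31, -76670 / ℚ) ramifies at {11, 17, 31, ∞}: a division algebra.

[11, 17, 31, inf]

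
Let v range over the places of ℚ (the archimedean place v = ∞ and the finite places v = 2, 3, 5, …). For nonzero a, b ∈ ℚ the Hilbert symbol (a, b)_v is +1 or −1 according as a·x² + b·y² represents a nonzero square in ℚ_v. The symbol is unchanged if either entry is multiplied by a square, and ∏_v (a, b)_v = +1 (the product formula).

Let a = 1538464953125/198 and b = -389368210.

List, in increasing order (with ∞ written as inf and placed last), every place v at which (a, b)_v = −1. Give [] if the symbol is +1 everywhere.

[2, 11, 47, 53]

Mod squares: a ≡ 1166, b ≡ -7946290. Check v ∈ {∞, 2, 3, 5, 7, 11, 29, 47, 53}.
v=47: a=47^2·(≡31), b=47^1·(≡25) mod 47; (31|47)=-1, (25|47)=+1; (−1)^{2·1·23}·(-1)^1·(+1)^2 = -1.
v=∞: 1166 > 0 and -7946290 < 0  ⇒  (a,b)_∞ = +1.
v=3: a=3^-2·(≡2), b=3^0·(≡2) mod 3; (2|3)=-1, (2|3)=-1; (−1)^{-2·0·1}·(-1)^0·(-1)^-2 = +1.
v=7: a=7^0·(≡1), b=7^2·(≡5) mod 7; (1|7)=+1, (5|7)=-1; (−1)^{0·2·3}·(+1)^2·(-1)^0 = +1.
v=11: a=11^-1·(≡8), b=11^1·(≡10) mod 11; (8|11)=-1, (10|11)=-1; (−1)^{-1·1·5}·(-1)^1·(-1)^-1 = -1.
v=29: a=29^2·(≡28), b=29^1·(≡17) mod 29; (28|29)=+1, (17|29)=-1; (−1)^{2·1·14}·(+1)^1·(-1)^2 = +1.
v=2: v_2(a)=-1, v_2(b)=1; units ≡ 7, 7 (mod 8); ε·ε+αω+βω = 1·1+-1·0+1·0 ≡ 1  ⇒  (a,b)_2 = -1.
v=53: a=53^1·(≡32), b=53^1·(≡25) mod 53; (32|53)=-1, (25|53)=+1; (−1)^{1·1·26}·(-1)^1·(+1)^1 = -1.
v=5: a=5^6·(≡4), b=5^1·(≡3) mod 5; (4|5)=+1, (3|5)=-1; (−1)^{6·1·2}·(+1)^1·(-1)^6 = +1.
(1166, -7946290 / ℚ) ramifies at {2, 11, 47, 53}: a division algebra.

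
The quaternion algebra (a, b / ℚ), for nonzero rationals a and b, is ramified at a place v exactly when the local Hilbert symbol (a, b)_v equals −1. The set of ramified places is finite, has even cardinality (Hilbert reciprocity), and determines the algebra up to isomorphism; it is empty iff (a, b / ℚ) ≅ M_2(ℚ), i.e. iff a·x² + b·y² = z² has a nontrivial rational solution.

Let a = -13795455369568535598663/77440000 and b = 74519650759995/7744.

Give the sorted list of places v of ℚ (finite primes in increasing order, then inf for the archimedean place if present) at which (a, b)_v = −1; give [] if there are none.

(a, b) ≡ (-182903, 36390795) mod (ℚ^×)²; places V = {2, 3, 5, 7, 11, 13, 17, 19, 29, 37, 53, ∞}.
(a,b)_2: α=-10, β=-6; u≡1, v≡3 (mod 8); ε(u)ε(v)=0·1, αω(v)=-10·1, βω(u)=-6·0; sum ≡ 0  ⇒  +1.
(a,b)_53: α=3, u≡13; β=2, v≡26 (mod 53); (13|53)=+1, (26|53)=-1; sign (−1)^0·+1^2·-1^3 = -1.
(a,b)_13: α=2, u≡6; β=0, v≡10 (mod 13); (6|13)=-1, (10|13)=+1; sign (−1)^0·-1^0·+1^2 = +1.
(a,b)_37: α=2, u≡16; β=1, v≡3 (mod 37); (16|37)=+1, (3|37)=+1; sign (−1)^0·+1^1·+1^2 = +1.
(a,b)_∞: sgn(-182903)=−, sgn(36390795)=+, so +1.
(a,b)_17: α=1, u≡1; β=1, v≡12 (mod 17); (1|17)=+1, (12|17)=-1; sign (−1)^0·+1^1·-1^1 = -1.
(a,b)_5: α=-4, u≡3; β=1, v≡1 (mod 5); (3|5)=-1, (1|5)=+1; sign (−1)^0·-1^1·+1^-4 = -1.
(a,b)_29: α=1, u≡26; β=1, v≡6 (mod 29); (26|29)=-1, (6|29)=+1; sign (−1)^0·-1^1·+1^1 = -1.
(a,b)_3: α=8, u≡1; β=7, v≡2 (mod 3); (1|3)=+1, (2|3)=-1; sign (−1)^0·+1^7·-1^8 = +1.
(a,b)_19: α=2, u≡3; β=1, v≡12 (mod 19); (3|19)=-1, (12|19)=-1; sign (−1)^0·-1^1·-1^2 = -1.
(a,b)_11: α=-2, u≡1; β=-2, v≡5 (mod 11); (1|11)=+1, (5|11)=+1; sign (−1)^0·+1^-2·+1^-2 = +1.
(a,b)_7: α=3, u≡2; β=1, v≡2 (mod 7); (2|7)=+1, (2|7)=+1; sign (−1)^1·+1^1·+1^3 = -1.
|Ram(-182903, 36390795)| = 6, even; anisotropic at {5, 7, 17, 19, 29, 53}.

[5, 7, 17, 19, 29, 53]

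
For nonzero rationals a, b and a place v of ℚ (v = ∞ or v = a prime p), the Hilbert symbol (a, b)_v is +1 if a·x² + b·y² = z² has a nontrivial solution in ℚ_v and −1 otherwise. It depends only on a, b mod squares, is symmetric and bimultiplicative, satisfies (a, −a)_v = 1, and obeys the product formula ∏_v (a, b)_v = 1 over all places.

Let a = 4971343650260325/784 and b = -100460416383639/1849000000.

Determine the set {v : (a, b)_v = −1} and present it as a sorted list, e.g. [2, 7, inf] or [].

Mod squares: a ≡ 859495533, b ≡ -595631. Check v ∈ {∞, 2, 3, 5, 7, 13, 19, 23, 29, 37, 43, 47}.
v=13: a=13^3·(≡8), b=13^2·(≡4) mod 13; (8|13)=-1, (4|13)=+1; (−1)^{3·2·6}·(-1)^2·(+1)^3 = +1.
v=∞: 859495533 > 0 and -595631 < 0  ⇒  (a,b)_∞ = +1.
v=2: v_2(a)=-4, v_2(b)=-6; units ≡ 5, 1 (mod 8); ε·ε+αω+βω = 0·0+-4·0+-6·1 ≡ 0  ⇒  (a,b)_2 = +1.
v=7: a=7^-2·(≡1), b=7^0·(≡3) mod 7; (1|7)=+1, (3|7)=-1; (−1)^{-2·0·3}·(+1)^0·(-1)^-2 = +1.
v=5: a=5^2·(≡2), b=5^-6·(≡1) mod 5; (2|5)=-1, (1|5)=+1; (−1)^{2·-6·2}·(-1)^-6·(+1)^2 = +1.
v=19: a=19^1·(≡9), b=19^1·(≡9) mod 19; (9|19)=+1, (9|19)=+1; (−1)^{1·1·9}·(+1)^1·(+1)^1 = -1.
v=43: a=43^0·(≡21), b=43^-2·(≡37) mod 43; (21|43)=+1, (37|43)=-1; (−1)^{0·-2·21}·(+1)^-2·(-1)^0 = +1.
v=3: a=3^1·(≡2), b=3^6·(≡1) mod 3; (2|3)=-1, (1|3)=+1; (−1)^{1·6·1}·(-1)^6·(+1)^1 = +1.
v=37: a=37^3·(≡10), b=37^2·(≡29) mod 37; (10|37)=+1, (29|37)=-1; (−1)^{3·2·18}·(+1)^2·(-1)^3 = -1.
v=29: a=29^1·(≡7), b=29^1·(≡13) mod 29; (7|29)=+1, (13|29)=+1; (−1)^{1·1·14}·(+1)^1·(+1)^1 = +1.
v=47: a=47^1·(≡6), b=47^1·(≡12) mod 47; (6|47)=+1, (12|47)=+1; (−1)^{1·1·23}·(+1)^1·(+1)^1 = -1.
v=23: a=23^1·(≡1), b=23^1·(≡8) mod 23; (1|23)=+1, (8|23)=+1; (−1)^{1·1·11}·(+1)^1·(+1)^1 = -1.
(859495533, -595631 / ℚ) ramifies at {19, 23, 37, 47}: a division algebra.

[19, 23, 37, 47]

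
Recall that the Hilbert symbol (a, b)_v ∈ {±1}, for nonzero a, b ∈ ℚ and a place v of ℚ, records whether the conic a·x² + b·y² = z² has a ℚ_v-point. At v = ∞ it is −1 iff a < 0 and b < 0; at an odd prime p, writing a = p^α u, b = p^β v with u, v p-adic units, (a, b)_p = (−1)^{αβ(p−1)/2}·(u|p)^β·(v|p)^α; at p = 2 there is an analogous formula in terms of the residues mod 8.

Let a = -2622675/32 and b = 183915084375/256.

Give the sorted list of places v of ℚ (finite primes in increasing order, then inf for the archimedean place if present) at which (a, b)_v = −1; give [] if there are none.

[3, 17]

(a, b) ≡ (-6, 935) mod (ℚ^×)²; places V = {2, 3, 5, 11, 17, ∞}.
(a,b)_5: α=2, u≡4; β=5, v≡2 (mod 5); (4|5)=+1, (2|5)=-1; sign (−1)^0·+1^5·-1^2 = +1.
(a,b)_2: α=-5, β=-8; u≡5, v≡7 (mod 8); ε(u)ε(v)=0·1, αω(v)=-5·0, βω(u)=-8·1; sum ≡ 0  ⇒  +1.
(a,b)_17: α=2, u≡7; β=3, v≡1 (mod 17); (7|17)=-1, (1|17)=+1; sign (−1)^0·-1^3·+1^2 = -1.
(a,b)_3: α=1, u≡1; β=2, v≡2 (mod 3); (1|3)=+1, (2|3)=-1; sign (−1)^0·+1^2·-1^1 = -1.
(a,b)_∞: sgn(-6)=−, sgn(935)=+, so +1.
(a,b)_11: α=2, u≡5; β=3, v≡10 (mod 11); (5|11)=+1, (10|11)=-1; sign (−1)^0·+1^3·-1^2 = +1.
(-6, 935 / ℚ) ramifies at {3, 17}: a division algebra.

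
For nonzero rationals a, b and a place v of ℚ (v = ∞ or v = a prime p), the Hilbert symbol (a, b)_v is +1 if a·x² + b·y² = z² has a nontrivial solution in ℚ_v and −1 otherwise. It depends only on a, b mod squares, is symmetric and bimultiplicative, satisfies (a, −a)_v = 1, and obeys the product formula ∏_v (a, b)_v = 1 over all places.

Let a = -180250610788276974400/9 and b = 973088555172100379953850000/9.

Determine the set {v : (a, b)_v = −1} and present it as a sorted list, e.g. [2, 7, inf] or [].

(a, b) ≡ (-3774901, 3877083665) mod (ℚ^×)²; places V = {2, 3, 5, 7, 13, 17, 19, 23, 29, 31, 37, ∞}.
(a,b)_13: α=1, u≡10; β=1, v≡2 (mod 13); (10|13)=+1, (2|13)=-1; sign (−1)^0·+1^1·-1^1 = -1.
(a,b)_31: α=1, u≡28; β=1, v≡8 (mod 31); (28|31)=+1, (8|31)=+1; sign (−1)^1·+1^1·+1^1 = -1.
(a,b)_17: α=1, u≡4; β=1, v≡6 (mod 17); (4|17)=+1, (6|17)=-1; sign (−1)^0·+1^1·-1^1 = -1.
(a,b)_29: α=3, u≡3; β=4, v≡6 (mod 29); (3|29)=-1, (6|29)=+1; sign (−1)^0·-1^4·+1^3 = +1.
(a,b)_19: α=1, u≡17; β=1, v≡18 (mod 19); (17|19)=+1, (18|19)=-1; sign (−1)^1·+1^1·-1^1 = +1.
(a,b)_2: α=6, β=4; u≡3, v≡1 (mod 8); ε(u)ε(v)=1·0, αω(v)=6·0, βω(u)=4·1; sum ≡ 0  ⇒  +1.
(a,b)_23: α=2, u≡19; β=3, v≡15 (mod 23); (19|23)=-1, (15|23)=-1; sign (−1)^0·-1^3·-1^2 = -1.
(a,b)_7: α=2, u≡5; β=3, v≡5 (mod 7); (5|7)=-1, (5|7)=-1; sign (−1)^0·-1^3·-1^2 = -1.
(a,b)_3: α=-2, u≡2; β=-2, v≡2 (mod 3); (2|3)=-1, (2|3)=-1; sign (−1)^0·-1^-2·-1^-2 = +1.
(a,b)_37: α=2, u≡29; β=3, v≡11 (mod 37); (29|37)=-1, (11|37)=+1; sign (−1)^0·-1^3·+1^2 = -1.
(a,b)_∞: sgn(-3774901)=−, sgn(3877083665)=+, so +1.
(a,b)_5: α=2, u≡1; β=5, v≡3 (mod 5); (1|5)=+1, (3|5)=-1; sign (−1)^0·+1^5·-1^2 = +1.
(-3774901, 3877083665 / ℚ) ramifies at {7, 13, 17, 23, 31, 37}: a division algebra.

[7, 13, 17, 23, 31, 37]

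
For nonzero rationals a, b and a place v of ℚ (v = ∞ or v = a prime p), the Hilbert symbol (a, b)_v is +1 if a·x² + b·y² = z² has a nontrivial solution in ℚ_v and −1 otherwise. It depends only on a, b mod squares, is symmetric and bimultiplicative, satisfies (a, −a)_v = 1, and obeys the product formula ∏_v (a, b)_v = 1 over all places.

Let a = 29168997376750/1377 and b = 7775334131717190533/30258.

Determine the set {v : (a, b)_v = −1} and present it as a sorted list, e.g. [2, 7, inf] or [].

[2, 11, 17, 31]

(a, b) ≡ (1333310, 20026) mod (ℚ^×)²; places V = {2, 3, 5, 7, 11, 17, 19, 23, 29, 31, 41, ∞}.
(a,b)_∞: sgn(1333310)=+, sgn(20026)=+, so +1.
(a,b)_19: α=2, u≡9; β=3, v≡4 (mod 19); (9|19)=+1, (4|19)=+1; sign (−1)^0·+1^3·+1^2 = +1.
(a,b)_11: α=1, u≡4; β=4, v≡2 (mod 11); (4|11)=+1, (2|11)=-1; sign (−1)^0·+1^4·-1^1 = -1.
(a,b)_41: α=0, u≡18; β=-2, v≡8 (mod 41); (18|41)=+1, (8|41)=+1; sign (−1)^0·+1^-2·+1^0 = +1.
(a,b)_7: α=2, u≡5; β=0, v≡3 (mod 7); (5|7)=-1, (3|7)=-1; sign (−1)^0·-1^0·-1^2 = +1.
(a,b)_31: α=1, u≡6; β=3, v≡26 (mod 31); (6|31)=-1, (26|31)=-1; sign (−1)^1·-1^3·-1^1 = -1.
(a,b)_5: α=3, u≡2; β=0, v≡1 (mod 5); (2|5)=-1, (1|5)=+1; sign (−1)^0·-1^0·+1^3 = +1.
(a,b)_3: α=-4, u≡2; β=-2, v≡1 (mod 3); (2|3)=-1, (1|3)=+1; sign (−1)^0·-1^-2·+1^-4 = +1.
(a,b)_23: α=1, u≡11; β=2, v≡6 (mod 23); (11|23)=-1, (6|23)=+1; sign (−1)^0·-1^2·+1^1 = +1.
(a,b)_2: α=1, β=-1; u≡7, v≡5 (mod 8); ε(u)ε(v)=1·0, αω(v)=1·1, βω(u)=-1·0; sum ≡ 1  ⇒  -1.
(a,b)_17: α=-1, u≡13; β=3, v≡14 (mod 17); (13|17)=+1, (14|17)=-1; sign (−1)^0·+1^3·-1^-1 = -1.
(a,b)_29: α=2, u≡4; β=0, v≡7 (mod 29); (4|29)=+1, (7|29)=+1; sign (−1)^0·+1^0·+1^2 = +1.
|Ram(1333310, 20026)| = 4, even; anisotropic at {2, 11, 17, 31}.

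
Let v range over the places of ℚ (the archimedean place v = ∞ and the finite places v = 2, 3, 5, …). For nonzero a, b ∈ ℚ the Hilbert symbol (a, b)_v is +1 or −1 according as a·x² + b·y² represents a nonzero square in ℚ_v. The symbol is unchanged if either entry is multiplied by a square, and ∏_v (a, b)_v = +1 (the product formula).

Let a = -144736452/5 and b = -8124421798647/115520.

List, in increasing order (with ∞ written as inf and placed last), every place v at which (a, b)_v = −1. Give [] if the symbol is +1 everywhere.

[31, 37, 43, inf]

(a, b) ≡ (-55685, -1726235) mod (ℚ^×)²; places V = {2, 3, 5, 7, 11, 19, 31, 37, 43, ∞}.
(a,b)_5: α=-1, u≡3; β=-1, v≡2 (mod 5); (3|5)=-1, (2|5)=-1; sign (−1)^0·-1^-1·-1^-1 = +1.
(a,b)_3: α=2, u≡1; β=4, v≡1 (mod 3); (1|3)=+1, (1|3)=+1; sign (−1)^0·+1^4·+1^2 = +1.
(a,b)_2: α=2, β=-6; u≡3, v≡5 (mod 8); ε(u)ε(v)=1·0, αω(v)=2·1, βω(u)=-6·1; sum ≡ 0  ⇒  +1.
(a,b)_7: α=1, u≡4; β=5, v≡6 (mod 7); (4|7)=+1, (6|7)=-1; sign (−1)^1·+1^5·-1^1 = +1.
(a,b)_37: α=1, u≡28; β=1, v≡6 (mod 37); (28|37)=+1, (6|37)=-1; sign (−1)^0·+1^1·-1^1 = -1.
(a,b)_19: α=2, u≡5; β=-2, v≡14 (mod 19); (5|19)=+1, (14|19)=-1; sign (−1)^0·+1^-2·-1^2 = +1.
(a,b)_11: α=0, u≡6; β=2, v≡6 (mod 11); (6|11)=-1, (6|11)=-1; sign (−1)^0·-1^2·-1^0 = +1.
(a,b)_43: α=1, u≡41; β=1, v≡31 (mod 43); (41|43)=+1, (31|43)=+1; sign (−1)^1·+1^1·+1^1 = -1.
(a,b)_31: α=0, u≡26; β=1, v≡22 (mod 31); (26|31)=-1, (22|31)=-1; sign (−1)^0·-1^1·-1^0 = -1.
(a,b)_∞: sgn(-55685)=−, sgn(-1726235)=−, so -1.
(-55685, -1726235 / ℚ) ramifies at {31, 37, 43, ∞}: a division algebra.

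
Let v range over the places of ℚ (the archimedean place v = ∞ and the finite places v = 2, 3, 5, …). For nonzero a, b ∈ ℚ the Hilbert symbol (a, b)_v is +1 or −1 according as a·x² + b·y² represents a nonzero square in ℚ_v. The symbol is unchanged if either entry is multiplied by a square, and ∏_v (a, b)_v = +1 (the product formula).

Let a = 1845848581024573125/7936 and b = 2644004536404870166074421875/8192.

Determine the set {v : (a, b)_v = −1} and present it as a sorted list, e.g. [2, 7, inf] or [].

Mod squares: a ≡ 226083, b ≡ 2886. Check v ∈ {∞, 2, 3, 5, 7, 11, 13, 17, 31, 37}.
v=7: a=7^4·(≡4), b=7^6·(≡1) mod 7; (4|7)=+1, (1|7)=+1; (−1)^{4·6·3}·(+1)^6·(+1)^4 = +1.
v=3: a=3^7·(≡1), b=3^7·(≡2) mod 3; (1|3)=+1, (2|3)=-1; (−1)^{7·7·1}·(+1)^7·(-1)^7 = +1.
v=13: a=13^3·(≡12), b=13^5·(≡12) mod 13; (12|13)=+1, (12|13)=+1; (−1)^{3·5·6}·(+1)^5·(+1)^3 = +1.
v=5: a=5^4·(≡2), b=5^6·(≡4) mod 5; (2|5)=-1, (4|5)=+1; (−1)^{4·6·2}·(-1)^6·(+1)^4 = +1.
v=∞: 226083 > 0 and 2886 > 0  ⇒  (a,b)_∞ = +1.
v=31: a=31^-1·(≡1), b=31^0·(≡11) mod 31; (1|31)=+1, (11|31)=-1; (−1)^{-1·0·15}·(+1)^0·(-1)^-1 = -1.
v=17: a=17^1·(≡10), b=17^2·(≡15) mod 17; (10|17)=-1, (15|17)=+1; (−1)^{1·2·8}·(-1)^2·(+1)^1 = +1.
v=2: v_2(a)=-8, v_2(b)=-13; units ≡ 3, 3 (mod 8); ε·ε+αω+βω = 1·1+-8·1+-13·1 ≡ 0  ⇒  (a,b)_2 = +1.
v=37: a=37^2·(≡5), b=37^3·(≡9) mod 37; (5|37)=-1, (9|37)=+1; (−1)^{2·3·18}·(-1)^3·(+1)^2 = -1.
v=11: a=11^1·(≡4), b=11^2·(≡3) mod 11; (4|11)=+1, (3|11)=+1; (−1)^{1·2·5}·(+1)^2·(+1)^1 = +1.
(226083, 2886 / ℚ) ramifies at {31, 37}: a division algebra.

[31, 37]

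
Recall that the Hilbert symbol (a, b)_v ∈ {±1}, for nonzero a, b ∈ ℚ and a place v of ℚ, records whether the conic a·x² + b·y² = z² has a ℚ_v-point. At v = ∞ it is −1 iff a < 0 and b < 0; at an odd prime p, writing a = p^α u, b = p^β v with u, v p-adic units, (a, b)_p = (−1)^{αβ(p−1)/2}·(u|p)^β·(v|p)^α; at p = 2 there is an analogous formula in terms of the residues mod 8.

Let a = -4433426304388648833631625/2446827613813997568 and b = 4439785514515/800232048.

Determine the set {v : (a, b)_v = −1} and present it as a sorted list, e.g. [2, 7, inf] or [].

[13, 23]

(a, b) ≡ (-455, 387205) mod (ℚ^×)²; places V = {2, 3, 5, 7, 11, 13, 17, 23, 31, 37, ∞}.
(a,b)_31: α=4, u≡5; β=2, v≡15 (mod 31); (5|31)=+1, (15|31)=-1; sign (−1)^0·+1^2·-1^4 = +1.
(a,b)_∞: sgn(-455)=−, sgn(387205)=+, so +1.
(a,b)_11: α=-2, u≡2; β=-2, v≡5 (mod 11); (2|11)=-1, (5|11)=+1; sign (−1)^0·-1^-2·+1^-2 = +1.
(a,b)_5: α=3, u≡4; β=1, v≡1 (mod 5); (4|5)=+1, (1|5)=+1; sign (−1)^0·+1^1·+1^3 = +1.
(a,b)_2: α=-26, β=-4; u≡1, v≡5 (mod 8); ε(u)ε(v)=0·0, αω(v)=-26·1, βω(u)=-4·0; sum ≡ 0  ⇒  +1.
(a,b)_13: α=3, u≡1; β=1, v≡11 (mod 13); (1|13)=+1, (11|13)=-1; sign (−1)^0·+1^1·-1^3 = -1.
(a,b)_17: α=6, u≡9; β=4, v≡1 (mod 17); (9|17)=+1, (1|17)=+1; sign (−1)^0·+1^4·+1^6 = +1.
(a,b)_37: α=2, u≡36; β=1, v≡6 (mod 37); (36|37)=+1, (6|37)=-1; sign (−1)^0·+1^1·-1^2 = +1.
(a,b)_3: α=-16, u≡1; β=-10, v≡1 (mod 3); (1|3)=+1, (1|3)=+1; sign (−1)^0·+1^-10·+1^-16 = +1.
(a,b)_23: α=2, u≡15; β=1, v≡10 (mod 23); (15|23)=-1, (10|23)=-1; sign (−1)^0·-1^1·-1^2 = -1.
(a,b)_7: α=-1, u≡5; β=-1, v≡4 (mod 7); (5|7)=-1, (4|7)=+1; sign (−1)^1·-1^-1·+1^-1 = +1.
(-455, 387205 / ℚ) ramifies at {13, 23}: a division algebra.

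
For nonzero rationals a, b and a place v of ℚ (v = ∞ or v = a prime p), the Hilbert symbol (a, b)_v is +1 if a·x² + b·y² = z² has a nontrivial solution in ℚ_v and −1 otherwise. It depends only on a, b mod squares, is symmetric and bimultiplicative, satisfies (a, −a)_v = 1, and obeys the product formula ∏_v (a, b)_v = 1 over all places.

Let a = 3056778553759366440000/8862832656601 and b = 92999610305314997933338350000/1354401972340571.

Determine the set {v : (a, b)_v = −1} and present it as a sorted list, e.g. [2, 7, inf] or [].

(a, b) ≡ (129, 97185) mod (ℚ^×)²; places V = {2, 3, 5, 7, 11, 19, 23, 31, 41, 43, ∞}.
(a,b)_31: α=6, u≡4; β=9, v≡20 (mod 31); (4|31)=+1, (20|31)=+1; sign (−1)^0·+1^9·+1^6 = +1.
(a,b)_41: α=-4, u≡29; β=-6, v≡34 (mod 41); (29|41)=-1, (34|41)=-1; sign (−1)^0·-1^-6·-1^-4 = +1.
(a,b)_11: α=-2, u≡2; β=-1, v≡8 (mod 11); (2|11)=-1, (8|11)=-1; sign (−1)^0·-1^-1·-1^-2 = -1.
(a,b)_7: α=-2, u≡3; β=-2, v≡2 (mod 7); (3|7)=-1, (2|7)=+1; sign (−1)^0·-1^-2·+1^-2 = +1.
(a,b)_2: α=6, β=4; u≡1, v≡1 (mod 8); ε(u)ε(v)=0·0, αω(v)=6·0, βω(u)=4·0; sum ≡ 0  ⇒  +1.
(a,b)_19: α=2, u≡8; β=3, v≡17 (mod 19); (8|19)=-1, (17|19)=+1; sign (−1)^0·-1^3·+1^2 = -1.
(a,b)_23: α=-2, u≡11; β=-2, v≡17 (mod 23); (11|23)=-1, (17|23)=-1; sign (−1)^0·-1^-2·-1^-2 = +1.
(a,b)_5: α=4, u≡4; β=5, v≡2 (mod 5); (4|5)=+1, (2|5)=-1; sign (−1)^0·+1^5·-1^4 = +1.
(a,b)_∞: sgn(129)=+, sgn(97185)=+, so +1.
(a,b)_43: α=3, u≡5; β=4, v≡32 (mod 43); (5|43)=-1, (32|43)=-1; sign (−1)^0·-1^4·-1^3 = -1.
(a,b)_3: α=1, u≡1; β=1, v≡1 (mod 3); (1|3)=+1, (1|3)=+1; sign (−1)^1·+1^1·+1^1 = -1.
Ram(129, 97185) = {3, 11, 19, 43}; no ℚ_3-point on the conic.

[3, 11, 19, 43]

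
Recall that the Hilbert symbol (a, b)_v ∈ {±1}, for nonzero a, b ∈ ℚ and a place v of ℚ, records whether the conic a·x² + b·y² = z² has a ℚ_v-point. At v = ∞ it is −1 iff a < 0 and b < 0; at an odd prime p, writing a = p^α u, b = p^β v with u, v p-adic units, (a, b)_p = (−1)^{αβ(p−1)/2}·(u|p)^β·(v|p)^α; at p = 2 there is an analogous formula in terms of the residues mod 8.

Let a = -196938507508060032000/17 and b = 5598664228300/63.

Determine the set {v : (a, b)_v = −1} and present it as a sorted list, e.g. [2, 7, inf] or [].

[7, 11]

Mod squares: a ≡ -3315, b ≡ 1309. Check v ∈ {∞, 2, 3, 5, 7, 11, 13, 17}.
v=17: a=17^-1·(≡16), b=17^1·(≡9) mod 17; (16|17)=+1, (9|17)=+1; (−1)^{-1·1·8}·(+1)^1·(+1)^-1 = +1.
v=7: a=7^0·(≡5), b=7^-1·(≡5) mod 7; (5|7)=-1, (5|7)=-1; (−1)^{0·-1·3}·(-1)^-1·(-1)^0 = -1.
v=3: a=3^3·(≡2), b=3^-2·(≡1) mod 3; (2|3)=-1, (1|3)=+1; (−1)^{3·-2·1}·(-1)^-2·(+1)^3 = +1.
v=∞: -3315 < 0 and 1309 > 0  ⇒  (a,b)_∞ = +1.
v=5: a=5^3·(≡2), b=5^2·(≡4) mod 5; (2|5)=-1, (4|5)=+1; (−1)^{3·2·2}·(-1)^2·(+1)^3 = +1.
v=11: a=11^10·(≡10), b=11^7·(≡3) mod 11; (10|11)=-1, (3|11)=+1; (−1)^{10·7·5}·(-1)^7·(+1)^10 = -1.
v=2: v_2(a)=10, v_2(b)=2; units ≡ 5, 5 (mod 8); ε·ε+αω+βω = 0·0+10·1+2·1 ≡ 0  ⇒  (a,b)_2 = +1.
v=13: a=13^3·(≡8), b=13^2·(≡3) mod 13; (8|13)=-1, (3|13)=+1; (−1)^{3·2·6}·(-1)^2·(+1)^3 = +1.
(-3315, 1309 / ℚ) ramifies at {7, 11}: a division algebra.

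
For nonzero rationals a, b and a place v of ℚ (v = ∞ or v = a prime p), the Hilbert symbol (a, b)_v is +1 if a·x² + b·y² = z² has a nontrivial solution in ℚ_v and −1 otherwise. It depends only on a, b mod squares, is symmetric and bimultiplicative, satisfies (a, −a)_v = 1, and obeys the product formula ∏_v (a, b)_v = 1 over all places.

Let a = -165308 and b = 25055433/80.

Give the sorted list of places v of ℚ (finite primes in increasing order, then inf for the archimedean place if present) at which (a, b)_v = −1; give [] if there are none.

[5, 11]

Mod squares: a ≡ -143, b ≡ 285. Check v ∈ {∞, 2, 3, 5, 11, 13, 17, 19}.
v=11: a=11^1·(≡9), b=11^0·(≡6) mod 11; (9|11)=+1, (6|11)=-1; (−1)^{1·0·5}·(+1)^0·(-1)^1 = -1.
v=13: a=13^1·(≡11), b=13^2·(≡9) mod 13; (11|13)=-1, (9|13)=+1; (−1)^{1·2·6}·(-1)^2·(+1)^1 = +1.
v=17: a=17^2·(≡6), b=17^2·(≡4) mod 17; (6|17)=-1, (4|17)=+1; (−1)^{2·2·8}·(-1)^2·(+1)^2 = +1.
v=∞: -143 < 0 and 285 > 0  ⇒  (a,b)_∞ = +1.
v=5: a=5^0·(≡2), b=5^-1·(≡3) mod 5; (2|5)=-1, (3|5)=-1; (−1)^{0·-1·2}·(-1)^-1·(-1)^0 = -1.
v=2: v_2(a)=2, v_2(b)=-4; units ≡ 1, 5 (mod 8); ε·ε+αω+βω = 0·0+2·1+-4·0 ≡ 0  ⇒  (a,b)_2 = +1.
v=19: a=19^0·(≡11), b=19^1·(≡3) mod 19; (11|19)=+1, (3|19)=-1; (−1)^{0·1·9}·(+1)^1·(-1)^0 = +1.
v=3: a=3^0·(≡1), b=3^3·(≡2) mod 3; (1|3)=+1, (2|3)=-1; (−1)^{0·3·1}·(+1)^3·(-1)^0 = +1.
(-143, 285 / ℚ) ramifies at {5, 11}: a division algebra.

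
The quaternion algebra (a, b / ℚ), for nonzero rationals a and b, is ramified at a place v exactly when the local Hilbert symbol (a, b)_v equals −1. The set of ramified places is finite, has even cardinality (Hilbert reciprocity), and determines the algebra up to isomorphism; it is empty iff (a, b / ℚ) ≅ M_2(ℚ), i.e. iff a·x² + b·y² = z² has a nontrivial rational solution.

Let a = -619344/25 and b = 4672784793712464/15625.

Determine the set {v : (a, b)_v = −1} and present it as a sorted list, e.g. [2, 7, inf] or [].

[11, 13, 23, 47]

(a, b) ≡ (-4301, 194909) mod (ℚ^×)²; places V = {2, 3, 5, 11, 13, 17, 23, 29, 47, ∞}.
(a,b)_3: α=2, u≡1; β=4, v≡2 (mod 3); (1|3)=+1, (2|3)=-1; sign (−1)^0·+1^4·-1^2 = +1.
(a,b)_17: α=1, u≡2; β=2, v≡15 (mod 17); (2|17)=+1, (15|17)=+1; sign (−1)^0·+1^2·+1^1 = +1.
(a,b)_13: α=0, u≡11; β=1, v≡12 (mod 13); (11|13)=-1, (12|13)=+1; sign (−1)^0·-1^1·+1^0 = -1.
(a,b)_2: α=4, β=4; u≡3, v≡5 (mod 8); ε(u)ε(v)=1·0, αω(v)=4·1, βω(u)=4·1; sum ≡ 0  ⇒  +1.
(a,b)_∞: sgn(-4301)=−, sgn(194909)=+, so +1.
(a,b)_47: α=0, u≡46; β=1, v≡22 (mod 47); (46|47)=-1, (22|47)=-1; sign (−1)^0·-1^1·-1^0 = -1.
(a,b)_5: α=-2, u≡1; β=-6, v≡4 (mod 5); (1|5)=+1, (4|5)=+1; sign (−1)^0·+1^-6·+1^-2 = +1.
(a,b)_11: α=1, u≡9; β=3, v≡9 (mod 11); (9|11)=+1, (9|11)=+1; sign (−1)^1·+1^3·+1^1 = -1.
(a,b)_29: α=0, u≡5; β=1, v≡5 (mod 29); (5|29)=+1, (5|29)=+1; sign (−1)^0·+1^1·+1^0 = +1.
(a,b)_23: α=1, u≡14; β=2, v≡17 (mod 23); (14|23)=-1, (17|23)=-1; sign (−1)^0·-1^2·-1^1 = -1.
|Ram(-4301, 194909)| = 4, even; anisotropic at {11, 13, 23, 47}.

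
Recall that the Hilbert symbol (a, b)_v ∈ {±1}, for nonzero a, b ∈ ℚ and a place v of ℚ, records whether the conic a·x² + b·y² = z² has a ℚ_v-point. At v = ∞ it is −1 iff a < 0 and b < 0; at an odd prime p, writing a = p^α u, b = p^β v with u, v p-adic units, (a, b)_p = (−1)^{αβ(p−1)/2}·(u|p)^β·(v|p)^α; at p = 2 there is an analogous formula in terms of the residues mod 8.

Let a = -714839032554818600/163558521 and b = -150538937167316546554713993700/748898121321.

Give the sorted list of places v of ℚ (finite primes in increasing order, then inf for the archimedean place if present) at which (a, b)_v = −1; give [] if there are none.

(a, b) ≡ (-11594, -3553) mod (ℚ^×)²; places V = {2, 3, 5, 7, 11, 13, 17, 19, 29, 31, ∞}.
(a,b)_11: α=3, u≡2; β=7, v≡7 (mod 11); (2|11)=-1, (7|11)=-1; sign (−1)^1·-1^7·-1^3 = -1.
(a,b)_29: α=-2, u≡16; β=-4, v≡19 (mod 29); (16|29)=+1, (19|29)=-1; sign (−1)^0·+1^-4·-1^-2 = +1.
(a,b)_31: α=1, u≡17; β=2, v≡24 (mod 31); (17|31)=-1, (24|31)=-1; sign (−1)^0·-1^2·-1^1 = -1.
(a,b)_7: α=-4, u≡3; β=-6, v≡3 (mod 7); (3|7)=-1, (3|7)=-1; sign (−1)^0·-1^-6·-1^-4 = +1.
(a,b)_2: α=3, β=2; u≡3, v≡7 (mod 8); ε(u)ε(v)=1·1, αω(v)=3·0, βω(u)=2·1; sum ≡ 1  ⇒  -1.
(a,b)_5: α=2, u≡1; β=2, v≡2 (mod 5); (1|5)=+1, (2|5)=-1; sign (−1)^0·+1^2·-1^2 = +1.
(a,b)_13: α=2, u≡5; β=4, v≡9 (mod 13); (5|13)=-1, (9|13)=+1; sign (−1)^0·-1^4·+1^2 = +1.
(a,b)_∞: sgn(-11594)=−, sgn(-3553)=−, so -1.
(a,b)_3: α=-4, u≡1; β=-2, v≡2 (mod 3); (1|3)=+1, (2|3)=-1; sign (−1)^0·+1^-2·-1^-4 = +1.
(a,b)_17: α=5, u≡13; β=7, v≡10 (mod 17); (13|17)=+1, (10|17)=-1; sign (−1)^0·+1^7·-1^5 = -1.
(a,b)_19: α=2, u≡18; β=3, v≡18 (mod 19); (18|19)=-1, (18|19)=-1; sign (−1)^0·-1^3·-1^2 = -1.
Ram(-11594, -3553) = {2, 11, 17, 19, 31, ∞}; no ℚ_2-point on the conic.

[2, 11, 17, 19, 31, inf]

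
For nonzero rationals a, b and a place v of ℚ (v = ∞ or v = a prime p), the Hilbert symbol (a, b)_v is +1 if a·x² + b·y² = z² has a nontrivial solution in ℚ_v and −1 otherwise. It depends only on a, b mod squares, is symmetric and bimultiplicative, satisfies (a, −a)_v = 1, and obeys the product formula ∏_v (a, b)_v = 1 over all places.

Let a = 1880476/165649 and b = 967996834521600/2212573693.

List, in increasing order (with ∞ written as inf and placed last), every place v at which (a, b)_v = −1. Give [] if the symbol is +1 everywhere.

Mod squares: a ≡ 559, b ≡ 3598842. Check v ∈ {∞, 2, 3, 5, 11, 13, 19, 29, 37, 43}.
v=19: a=19^0·(≡12), b=19^-2·(≡10) mod 19; (12|19)=-1, (10|19)=-1; (−1)^{0·-2·9}·(-1)^-2·(-1)^0 = +1.
v=13: a=13^1·(≡9), b=13^1·(≡3) mod 13; (9|13)=+1, (3|13)=+1; (−1)^{1·1·6}·(+1)^1·(+1)^1 = +1.
v=∞: 559 > 0 and 3598842 > 0  ⇒  (a,b)_∞ = +1.
v=11: a=11^-2·(≡3), b=11^-2·(≡1) mod 11; (3|11)=+1, (1|11)=+1; (−1)^{-2·-2·5}·(+1)^-2·(+1)^-2 = +1.
v=3: a=3^0·(≡1), b=3^1·(≡1) mod 3; (1|3)=+1, (1|3)=+1; (−1)^{0·1·1}·(+1)^1·(+1)^0 = +1.
v=43: a=43^1·(≡10), b=43^3·(≡21) mod 43; (10|43)=+1, (21|43)=+1; (−1)^{1·3·21}·(+1)^3·(+1)^1 = -1.
v=2: v_2(a)=2, v_2(b)=9; units ≡ 7, 5 (mod 8); ε·ε+αω+βω = 1·0+2·1+9·0 ≡ 0  ⇒  (a,b)_2 = +1.
v=5: a=5^0·(≡4), b=5^2·(≡3) mod 5; (4|5)=+1, (3|5)=-1; (−1)^{0·2·2}·(+1)^2·(-1)^0 = +1.
v=29: a=29^2·(≡3), b=29^3·(≡9) mod 29; (3|29)=-1, (9|29)=+1; (−1)^{2·3·14}·(-1)^3·(+1)^2 = -1.
v=37: a=37^-2·(≡21), b=37^-3·(≡28) mod 37; (21|37)=+1, (28|37)=+1; (−1)^{-2·-3·18}·(+1)^-3·(+1)^-2 = +1.
Ram(559, 3598842) = {29, 43}; no ℚ_29-point on the conic.

[29, 43]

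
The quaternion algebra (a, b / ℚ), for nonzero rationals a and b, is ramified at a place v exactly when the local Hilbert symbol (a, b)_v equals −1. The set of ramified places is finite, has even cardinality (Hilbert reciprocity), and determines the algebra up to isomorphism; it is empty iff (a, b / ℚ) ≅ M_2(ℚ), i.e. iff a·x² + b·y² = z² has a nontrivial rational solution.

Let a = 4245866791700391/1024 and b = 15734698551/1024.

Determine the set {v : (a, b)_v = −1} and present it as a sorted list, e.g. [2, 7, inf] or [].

[2, 3, 11, 13]

(a, b) ≡ (6479, 14448759) mod (ℚ^×)²; places V = {2, 3, 11, 13, 17, 19, 31, 37, ∞}.
(a,b)_13: α=2, u≡7; β=1, v≡8 (mod 13); (7|13)=-1, (8|13)=-1; sign (−1)^0·-1^1·-1^2 = -1.
(a,b)_11: α=3, u≡10; β=2, v≡10 (mod 11); (10|11)=-1, (10|11)=-1; sign (−1)^0·-1^2·-1^3 = -1.
(a,b)_2: α=-10, β=-10; u≡7, v≡7 (mod 8); ε(u)ε(v)=1·1, αω(v)=-10·0, βω(u)=-10·0; sum ≡ 1  ⇒  -1.
(a,b)_19: α=1, u≡12; β=1, v≡4 (mod 19); (12|19)=-1, (4|19)=+1; sign (−1)^1·-1^1·+1^1 = +1.
(a,b)_17: α=2, u≡2; β=1, v≡3 (mod 17); (2|17)=+1, (3|17)=-1; sign (−1)^0·+1^1·-1^2 = +1.
(a,b)_∞: sgn(6479)=+, sgn(14448759)=+, so +1.
(a,b)_37: α=2, u≡26; β=1, v≡25 (mod 37); (26|37)=+1, (25|37)=+1; sign (−1)^0·+1^1·+1^2 = +1.
(a,b)_31: α=1, u≡24; β=1, v≡16 (mod 31); (24|31)=-1, (16|31)=+1; sign (−1)^1·-1^1·+1^1 = +1.
(a,b)_3: α=4, u≡2; β=3, v≡2 (mod 3); (2|3)=-1, (2|3)=-1; sign (−1)^0·-1^3·-1^4 = -1.
|Ram(6479, 14448759)| = 4, even; anisotropic at {2, 3, 11, 13}.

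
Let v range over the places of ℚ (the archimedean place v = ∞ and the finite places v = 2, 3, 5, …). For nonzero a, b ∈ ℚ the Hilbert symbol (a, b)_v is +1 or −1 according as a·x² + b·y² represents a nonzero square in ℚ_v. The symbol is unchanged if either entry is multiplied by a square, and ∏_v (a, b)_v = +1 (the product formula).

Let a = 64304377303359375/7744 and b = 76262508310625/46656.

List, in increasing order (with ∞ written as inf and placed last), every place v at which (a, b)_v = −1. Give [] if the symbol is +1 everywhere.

[3, 5, 7, 17]

Mod squares: a ≡ 25935, b ≡ 17. Check v ∈ {∞, 2, 3, 5, 7, 11, 13, 17, 19}.
v=11: a=11^-2·(≡8), b=11^0·(≡2) mod 11; (8|11)=-1, (2|11)=-1; (−1)^{-2·0·5}·(-1)^0·(-1)^-2 = +1.
v=2: v_2(a)=-6, v_2(b)=-6; units ≡ 7, 1 (mod 8); ε·ε+αω+βω = 1·0+-6·0+-6·0 ≡ 0  ⇒  (a,b)_2 = +1.
v=3: a=3^3·(≡2), b=3^-6·(≡2) mod 3; (2|3)=-1, (2|3)=-1; (−1)^{3·-6·1}·(-1)^-6·(-1)^3 = -1.
v=17: a=17^2·(≡5), b=17^1·(≡1) mod 17; (5|17)=-1, (1|17)=+1; (−1)^{2·1·8}·(-1)^1·(+1)^2 = -1.
v=5: a=5^7·(≡2), b=5^4·(≡2) mod 5; (2|5)=-1, (2|5)=-1; (−1)^{7·4·2}·(-1)^4·(-1)^7 = -1.
v=13: a=13^3·(≡2), b=13^2·(≡1) mod 13; (2|13)=-1, (1|13)=+1; (−1)^{3·2·6}·(-1)^2·(+1)^3 = +1.
v=7: a=7^1·(≡2), b=7^6·(≡3) mod 7; (2|7)=+1, (3|7)=-1; (−1)^{1·6·3}·(+1)^6·(-1)^1 = -1.
v=19: a=19^3·(≡1), b=19^2·(≡1) mod 19; (1|19)=+1, (1|19)=+1; (−1)^{3·2·9}·(+1)^2·(+1)^3 = +1.
v=∞: 25935 > 0 and 17 > 0  ⇒  (a,b)_∞ = +1.
Ram(25935, 17) = {3, 5, 7, 17}; no ℚ_3-point on the conic.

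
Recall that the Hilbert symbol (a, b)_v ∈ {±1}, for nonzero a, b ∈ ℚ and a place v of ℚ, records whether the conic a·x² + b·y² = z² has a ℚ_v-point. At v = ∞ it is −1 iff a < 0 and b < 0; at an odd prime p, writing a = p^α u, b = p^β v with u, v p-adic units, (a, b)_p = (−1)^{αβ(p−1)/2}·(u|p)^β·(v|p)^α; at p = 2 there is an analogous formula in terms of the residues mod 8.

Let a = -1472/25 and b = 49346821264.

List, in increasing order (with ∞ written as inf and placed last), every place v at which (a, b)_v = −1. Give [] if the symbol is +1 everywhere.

[17, 37]

(a, b) ≡ (-23, 5830201) mod (ℚ^×)²; places V = {2, 5, 13, 17, 23, 31, 37, ∞}.
(a,b)_5: α=-2, u≡3; β=0, v≡4 (mod 5); (3|5)=-1, (4|5)=+1; sign (−1)^0·-1^0·+1^-2 = +1.
(a,b)_37: α=0, u≡24; β=1, v≡16 (mod 37); (24|37)=-1, (16|37)=+1; sign (−1)^0·-1^1·+1^0 = -1.
(a,b)_∞: sgn(-23)=−, sgn(5830201)=+, so +1.
(a,b)_17: α=0, u≡3; β=1, v≡10 (mod 17); (3|17)=-1, (10|17)=-1; sign (−1)^0·-1^1·-1^0 = -1.
(a,b)_31: α=0, u≡18; β=1, v≡25 (mod 31); (18|31)=+1, (25|31)=+1; sign (−1)^0·+1^1·+1^0 = +1.
(a,b)_23: α=1, u≡14; β=3, v≡18 (mod 23); (14|23)=-1, (18|23)=+1; sign (−1)^1·-1^3·+1^1 = +1.
(a,b)_2: α=6, β=4; u≡1, v≡1 (mod 8); ε(u)ε(v)=0·0, αω(v)=6·0, βω(u)=4·0; sum ≡ 0  ⇒  +1.
(a,b)_13: α=0, u≡3; β=1, v≡3 (mod 13); (3|13)=+1, (3|13)=+1; sign (−1)^0·+1^1·+1^0 = +1.
(-23, 5830201 / ℚ) ramifies at {17, 37}: a division algebra.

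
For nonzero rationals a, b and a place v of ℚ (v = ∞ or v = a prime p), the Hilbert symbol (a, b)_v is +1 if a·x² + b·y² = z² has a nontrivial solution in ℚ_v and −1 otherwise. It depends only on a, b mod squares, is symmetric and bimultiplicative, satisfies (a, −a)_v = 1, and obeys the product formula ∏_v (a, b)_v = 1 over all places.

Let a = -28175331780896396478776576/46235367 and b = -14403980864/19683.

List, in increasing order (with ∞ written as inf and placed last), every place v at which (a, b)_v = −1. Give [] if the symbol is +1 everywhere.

[7, 19, 29, inf]

(a, b) ≡ (-196707, -11067) mod (ℚ^×)²; places V = {2, 3, 7, 13, 17, 19, 29, 31, ∞}.
(a,b)_7: α=3, u≡2; β=1, v≡1 (mod 7); (2|7)=+1, (1|7)=+1; sign (−1)^1·+1^1·+1^3 = -1.
(a,b)_17: α=3, u≡14; β=1, v≡7 (mod 17); (14|17)=-1, (7|17)=-1; sign (−1)^0·-1^1·-1^3 = +1.
(a,b)_∞: sgn(-196707)=−, sgn(-11067)=−, so -1.
(a,b)_29: α=-1, u≡19; β=0, v≡12 (mod 29); (19|29)=-1, (12|29)=-1; sign (−1)^0·-1^0·-1^-1 = -1.
(a,b)_13: α=4, u≡10; β=2, v≡9 (mod 13); (10|13)=+1, (9|13)=+1; sign (−1)^0·+1^2·+1^4 = +1.
(a,b)_31: α=4, u≡2; β=1, v≡26 (mod 31); (2|31)=+1, (26|31)=-1; sign (−1)^0·+1^1·-1^4 = +1.
(a,b)_2: α=8, β=6; u≡5, v≡5 (mod 8); ε(u)ε(v)=0·0, αω(v)=8·1, βω(u)=6·1; sum ≡ 0  ⇒  +1.
(a,b)_3: α=-13, u≡2; β=-9, v≡1 (mod 3); (2|3)=-1, (1|3)=+1; sign (−1)^1·-1^-9·+1^-13 = +1.
(a,b)_19: α=5, u≡3; β=2, v≡15 (mod 19); (3|19)=-1, (15|19)=-1; sign (−1)^0·-1^2·-1^5 = -1.
|Ram(-196707, -11067)| = 4, even; anisotropic at {7, 19, 29, ∞}.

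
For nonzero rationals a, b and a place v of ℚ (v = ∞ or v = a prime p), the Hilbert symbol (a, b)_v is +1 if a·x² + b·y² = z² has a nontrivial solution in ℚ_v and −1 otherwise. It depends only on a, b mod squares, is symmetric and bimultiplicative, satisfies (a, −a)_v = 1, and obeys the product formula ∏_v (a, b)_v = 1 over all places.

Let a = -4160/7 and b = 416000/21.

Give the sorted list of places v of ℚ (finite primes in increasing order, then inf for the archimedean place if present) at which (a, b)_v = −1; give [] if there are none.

(a, b) ≡ (-455, 1365) mod (ℚ^×)²; places V = {2, 3, 5, 7, 13, ∞}.
(a,b)_3: α=0, u≡1; β=-1, v≡2 (mod 3); (1|3)=+1, (2|3)=-1; sign (−1)^0·+1^-1·-1^0 = +1.
(a,b)_7: α=-1, u≡5; β=-1, v≡6 (mod 7); (5|7)=-1, (6|7)=-1; sign (−1)^1·-1^-1·-1^-1 = -1.
(a,b)_5: α=1, u≡4; β=3, v≡3 (mod 5); (4|5)=+1, (3|5)=-1; sign (−1)^0·+1^3·-1^1 = -1.
(a,b)_2: α=6, β=8; u≡1, v≡5 (mod 8); ε(u)ε(v)=0·0, αω(v)=6·1, βω(u)=8·0; sum ≡ 0  ⇒  +1.
(a,b)_∞: sgn(-455)=−, sgn(1365)=+, so +1.
(a,b)_13: α=1, u≡10; β=1, v≡9 (mod 13); (10|13)=+1, (9|13)=+1; sign (−1)^0·+1^1·+1^1 = +1.
(-455, 1365 / ℚ) ramifies at {5, 7}: a division algebra.

[5, 7]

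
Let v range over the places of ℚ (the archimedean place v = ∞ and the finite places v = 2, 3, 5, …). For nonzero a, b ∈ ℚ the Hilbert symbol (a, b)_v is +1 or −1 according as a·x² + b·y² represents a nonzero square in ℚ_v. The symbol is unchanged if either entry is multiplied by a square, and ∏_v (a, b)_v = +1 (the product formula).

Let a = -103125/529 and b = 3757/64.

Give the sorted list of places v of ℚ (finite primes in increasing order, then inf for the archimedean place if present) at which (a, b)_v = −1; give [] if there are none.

Mod squares: a ≡ -165, b ≡ 13. Check v ∈ {∞, 2, 3, 5, 11, 13, 17, 23}.
v=13: a=13^0·(≡12), b=13^1·(≡10) mod 13; (12|13)=+1, (10|13)=+1; (−1)^{0·1·6}·(+1)^1·(+1)^0 = +1.
v=2: v_2(a)=0, v_2(b)=-6; units ≡ 3, 5 (mod 8); ε·ε+αω+βω = 1·0+0·1+-6·1 ≡ 0  ⇒  (a,b)_2 = +1.
v=23: a=23^-2·(≡7), b=23^0·(≡3) mod 23; (7|23)=-1, (3|23)=+1; (−1)^{-2·0·11}·(-1)^0·(+1)^-2 = +1.
v=3: a=3^1·(≡2), b=3^0·(≡1) mod 3; (2|3)=-1, (1|3)=+1; (−1)^{1·0·1}·(-1)^0·(+1)^1 = +1.
v=5: a=5^5·(≡3), b=5^0·(≡3) mod 5; (3|5)=-1, (3|5)=-1; (−1)^{5·0·2}·(-1)^0·(-1)^5 = -1.
v=17: a=17^0·(≡7), b=17^2·(≡1) mod 17; (7|17)=-1, (1|17)=+1; (−1)^{0·2·8}·(-1)^2·(+1)^0 = +1.
v=∞: -165 < 0 and 13 > 0  ⇒  (a,b)_∞ = +1.
v=11: a=11^1·(≡8), b=11^0·(≡8) mod 11; (8|11)=-1, (8|11)=-1; (−1)^{1·0·5}·(-1)^0·(-1)^1 = -1.
Ram(-165, 13) = {5, 11}; no ℚ_5-point on the conic.

[5, 11]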